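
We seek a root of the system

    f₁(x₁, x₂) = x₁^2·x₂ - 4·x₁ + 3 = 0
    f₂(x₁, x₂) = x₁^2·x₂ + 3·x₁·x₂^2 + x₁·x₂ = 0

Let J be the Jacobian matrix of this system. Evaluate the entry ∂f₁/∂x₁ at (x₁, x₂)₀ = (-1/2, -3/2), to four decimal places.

-2.5000

∂f₁/∂x₁ = 2·x₁·x₂ - 4.
At (-1/2, -3/2) this is -2.5000.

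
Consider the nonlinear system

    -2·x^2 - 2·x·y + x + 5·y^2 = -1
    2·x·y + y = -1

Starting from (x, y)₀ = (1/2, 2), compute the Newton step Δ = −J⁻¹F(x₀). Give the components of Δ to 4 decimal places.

At (1/2, 2): F = (19.0000, 5.0000).
Jacobian J = [[-4·x - 2·y + 1, -2·x + 10·y], [2·y, 2·x + 1]].
At the point, J = [[-5.0000, 19.0000], [4.0000, 2.0000]] (det J = -86.0000).
Solving J·Δ = −F gives Δ = (-0.6628, -1.1744).

(-0.6628, -1.1744)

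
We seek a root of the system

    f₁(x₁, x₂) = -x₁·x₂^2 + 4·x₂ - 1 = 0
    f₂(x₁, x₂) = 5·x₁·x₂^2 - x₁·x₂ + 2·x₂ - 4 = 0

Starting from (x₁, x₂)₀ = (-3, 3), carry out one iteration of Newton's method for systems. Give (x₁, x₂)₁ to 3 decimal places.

(-6.157, -0.019)

At (-3, 3): F = (38.000, -124.000).
Jacobian J = [[-x₂^2, -2·x₁·x₂ + 4], [5·x₂^2 - x₂, 10·x₁·x₂ - x₁ + 2]].
At the point, J = [[-9.000, 22.000], [42.000, -85.000]] (det J = -159.000).
Solving J·Δ = −F gives Δ = (-3.157, -3.019).
Then the next iterate is (x₁, x₂)₁ = (-6.157, -0.019).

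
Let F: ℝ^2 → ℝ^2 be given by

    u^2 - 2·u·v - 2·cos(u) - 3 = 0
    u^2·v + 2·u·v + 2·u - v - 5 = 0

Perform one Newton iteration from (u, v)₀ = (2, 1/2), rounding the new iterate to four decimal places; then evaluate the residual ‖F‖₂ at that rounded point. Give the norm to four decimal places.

0.2511

At (2, 1/2): F = (-0.167706, 2.5000).
Jacobian J = [[2·u - 2·v + 2·sin(u), -2·u], [2·u·v + 2·v + 2, u^2 + 2·u - 1]].
At the point, J = [[4.818595, -4.0000], [5.0000, 7.0000]] (det J = 53.730164).
Solving J·Δ = −F gives Δ = (-0.1643, -0.2398).
Then the next iterate is (u, v)₁ = (1.8357, 0.2602).
Re-evaluating at (1.8357, 0.2602): F = (-0.061871, 0.243319), so ‖F‖₂ = 0.2511.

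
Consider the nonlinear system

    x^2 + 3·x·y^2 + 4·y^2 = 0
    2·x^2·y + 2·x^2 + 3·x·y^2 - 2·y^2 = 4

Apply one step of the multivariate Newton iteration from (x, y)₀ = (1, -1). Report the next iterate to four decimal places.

At (1, -1): F = (8.0000, -3.0000).
Jacobian J = [[2·x + 3·y^2, 6·x·y + 8·y], [4·x·y + 4·x + 3·y^2, 2·x^2 + 6·x·y - 4·y]].
At the point, J = [[5.0000, -14.0000], [3.0000, 0.0000]] (det J = 42.0000).
Solving J·Δ = −F gives Δ = (1.0000, 0.9286).
Then the next iterate is (x, y)₁ = (2.0000, -0.0714).

(2.0000, -0.0714)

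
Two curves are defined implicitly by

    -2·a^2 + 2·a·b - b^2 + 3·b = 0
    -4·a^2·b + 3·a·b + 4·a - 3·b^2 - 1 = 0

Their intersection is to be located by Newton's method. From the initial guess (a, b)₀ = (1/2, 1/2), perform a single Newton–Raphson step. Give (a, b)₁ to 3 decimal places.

At (1/2, 1/2): F = (1.250, 0.500).
Jacobian J = [[-4·a + 2·b, 2·a - 2·b + 3], [-8·a·b + 3·b + 4, -4·a^2 + 3·a - 6·b]].
At the point, J = [[-1.000, 3.000], [3.500, -2.500]] (det J = -8.000).
Solving J·Δ = −F gives Δ = (-0.578, -0.609).
Then the next iterate is (a, b)₁ = (-0.078, -0.109).

(-0.078, -0.109)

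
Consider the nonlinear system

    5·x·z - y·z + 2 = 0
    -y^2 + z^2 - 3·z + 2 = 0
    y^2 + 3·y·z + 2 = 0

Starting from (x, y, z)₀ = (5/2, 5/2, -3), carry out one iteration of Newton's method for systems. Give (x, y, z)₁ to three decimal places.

At (5/2, 5/2, -3): F = (-28.000, 13.750, -14.250).
Jacobian J = [[5·z, -z, 5·x - y], [0, -2·y, 2·z - 3], [0, 2·y + 3·z, 3·y]].
At the point, J = [[-15.000, 3.000, 10.000], [0.000, -5.000, -9.000], [0.000, -4.000, 7.500]] (det J = 1102.500).
Solving J·Δ = −F gives Δ = (-0.790, -0.342, 1.718).
Then the next iterate is (x, y, z)₁ = (1.710, 2.158, -1.282).

(1.710, 2.158, -1.282)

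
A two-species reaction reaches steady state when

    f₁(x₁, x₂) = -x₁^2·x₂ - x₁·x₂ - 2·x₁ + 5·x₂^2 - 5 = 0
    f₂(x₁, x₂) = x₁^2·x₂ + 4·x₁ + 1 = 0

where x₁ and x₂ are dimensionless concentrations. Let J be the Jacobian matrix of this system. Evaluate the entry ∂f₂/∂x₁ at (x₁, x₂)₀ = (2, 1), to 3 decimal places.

∂f₂/∂x₁ = 2·x₁·x₂ + 4.
At (2, 1) this is 8.000.

8.000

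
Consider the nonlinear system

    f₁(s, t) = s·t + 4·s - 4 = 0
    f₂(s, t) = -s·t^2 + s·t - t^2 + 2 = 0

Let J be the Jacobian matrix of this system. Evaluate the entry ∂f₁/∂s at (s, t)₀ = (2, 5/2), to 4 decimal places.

6.5000

∂f₁/∂s = t + 4.
At (2, 5/2) this is 6.5000.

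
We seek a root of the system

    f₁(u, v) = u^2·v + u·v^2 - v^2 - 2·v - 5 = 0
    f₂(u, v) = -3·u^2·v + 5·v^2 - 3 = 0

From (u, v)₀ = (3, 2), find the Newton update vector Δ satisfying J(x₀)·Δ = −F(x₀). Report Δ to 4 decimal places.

(-1.0187, -0.0467)

At (3, 2): F = (17.0000, -37.0000).
Jacobian J = [[2·u·v + v^2, u^2 + 2·u·v - 2·v - 2], [-6·u·v, -3·u^2 + 10·v]].
At the point, J = [[16.0000, 15.0000], [-36.0000, -7.0000]] (det J = 428.0000).
Solving J·Δ = −F gives Δ = (-1.0187, -0.0467).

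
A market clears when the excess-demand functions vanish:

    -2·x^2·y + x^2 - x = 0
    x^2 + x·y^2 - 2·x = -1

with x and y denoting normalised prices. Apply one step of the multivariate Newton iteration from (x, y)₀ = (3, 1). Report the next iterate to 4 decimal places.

(1.8750, 0.7708)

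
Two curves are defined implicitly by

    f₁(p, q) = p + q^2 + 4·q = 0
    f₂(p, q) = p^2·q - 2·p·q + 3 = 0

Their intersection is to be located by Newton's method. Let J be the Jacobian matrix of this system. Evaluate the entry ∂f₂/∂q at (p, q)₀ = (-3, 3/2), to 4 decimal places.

15.0000

∂f₂/∂q = p^2 - 2·p.
At (-3, 3/2) this is 15.0000.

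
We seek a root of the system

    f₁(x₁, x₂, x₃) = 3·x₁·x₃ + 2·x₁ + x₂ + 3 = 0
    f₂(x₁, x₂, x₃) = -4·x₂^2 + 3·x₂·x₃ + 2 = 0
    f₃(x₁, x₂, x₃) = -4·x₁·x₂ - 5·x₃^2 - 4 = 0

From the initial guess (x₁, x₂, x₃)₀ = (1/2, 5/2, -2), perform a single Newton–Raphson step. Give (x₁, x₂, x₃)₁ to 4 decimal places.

At (1/2, 5/2, -2): F = (3.5000, -38.0000, -29.0000).
Jacobian J = [[3·x₃ + 2, 1, 3·x₁], [0, -8·x₂ + 3·x₃, 3·x₂], [-4·x₂, -4·x₁, -10·x₃]].
At the point, J = [[-4.0000, 1.0000, 1.5000], [0.0000, -26.0000, 7.5000], [-10.0000, -2.0000, 20.0000]] (det J = 1555.0000).
Solving J·Δ = −F gives Δ = (1.4418, -0.8601, 2.0849).
Then the next iterate is (x₁, x₂, x₃)₁ = (1.9418, 1.6399, 0.0849).

(1.9418, 1.6399, 0.0849)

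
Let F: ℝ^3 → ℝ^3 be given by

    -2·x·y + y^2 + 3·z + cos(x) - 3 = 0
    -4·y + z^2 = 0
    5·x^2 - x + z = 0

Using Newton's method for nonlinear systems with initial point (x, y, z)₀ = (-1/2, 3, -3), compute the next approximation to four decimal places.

At (-1/2, 3, -3): F = (0.877583, -3.0000, -1.2500).
Jacobian J = [[-2·y - sin(x), -2·x + 2·y, 3], [0, -4, 2·z], [10·x - 1, 0, 1]].
At the point, J = [[-5.520574, 7.0000, 3.0000], [0.0000, -4.0000, -6.0000], [-6.0000, 0.0000, 1.0000]] (det J = 202.082298).
Solving J·Δ = −F gives Δ = (-0.2721, -0.1760, -0.3827).
Then the next iterate is (x, y, z)₁ = (-0.7721, 2.8240, -3.3827).

(-0.7721, 2.8240, -3.3827)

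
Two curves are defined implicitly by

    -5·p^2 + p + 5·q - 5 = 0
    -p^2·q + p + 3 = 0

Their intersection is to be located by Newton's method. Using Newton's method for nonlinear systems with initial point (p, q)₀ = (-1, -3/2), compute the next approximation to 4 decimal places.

At (-1, -3/2): F = (-18.5000, 3.5000).
Jacobian J = [[-10·p + 1, 5], [-2·p·q + 1, -p^2]].
At the point, J = [[11.0000, 5.0000], [-2.0000, -1.0000]] (det J = -1.0000).
Solving J·Δ = −F gives Δ = (1.0000, 1.5000).
Then the next iterate is (p, q)₁ = (0.0000, 0.0000).

(0.0000, 0.0000)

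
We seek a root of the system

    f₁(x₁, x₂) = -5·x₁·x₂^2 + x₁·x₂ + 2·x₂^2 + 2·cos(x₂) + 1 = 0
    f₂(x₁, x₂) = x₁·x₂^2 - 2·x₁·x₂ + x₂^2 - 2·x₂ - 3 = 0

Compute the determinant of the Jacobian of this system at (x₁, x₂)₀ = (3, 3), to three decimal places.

-446.153

J = [[-5·x₂^2 + x₂, -10·x₁·x₂ + x₁ + 4·x₂ - 2·sin(x₂)], [x₂^2 - 2·x₂, 2·x₁·x₂ - 2·x₁ + 2·x₂ - 2]].
At the point, J = [[-42.000, -75.28224], [3.000, 16.000]].
det J = -446.153.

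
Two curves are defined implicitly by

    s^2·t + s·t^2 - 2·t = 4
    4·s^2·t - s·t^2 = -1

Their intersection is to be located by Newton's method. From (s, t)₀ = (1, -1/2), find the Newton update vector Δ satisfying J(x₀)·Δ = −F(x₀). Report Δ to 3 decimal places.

(-1.531, -1.051)

At (1, -1/2): F = (-3.250, -1.250).
Jacobian J = [[2·s·t + t^2, s^2 + 2·s·t - 2], [8·s·t - t^2, 4·s^2 - 2·s·t]].
At the point, J = [[-0.750, -2.000], [-4.250, 5.000]] (det J = -12.250).
Solving J·Δ = −F gives Δ = (-1.531, -1.051).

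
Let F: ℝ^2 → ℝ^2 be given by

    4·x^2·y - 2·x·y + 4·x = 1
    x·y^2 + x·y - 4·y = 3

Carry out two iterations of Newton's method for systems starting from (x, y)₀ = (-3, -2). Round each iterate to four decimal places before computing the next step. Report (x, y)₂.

(-0.9056, 2.2274)

At (-3, -2): F = (-97.0000, -1.0000).
Jacobian J = [[8·x·y - 2·y + 4, 4·x^2 - 2·x], [y^2 + y, 2·x·y + x - 4]].
At the point, J = [[56.0000, 42.0000], [2.0000, 5.0000]] (det J = 196.0000).
Solving J·Δ = −F gives Δ = (2.2602, -0.7041).
Then the next iterate is (x, y)₁ = (-0.7398, -2.7041).
Round to (-0.7398, -2.7041) and repeat: F = (-13.880046, 4.407360), J = [[25.412145, 3.668816], [4.608057, -0.738814]].
Δ = (-0.1658, 4.9315), so (x, y)₂ = (-0.9056, 2.2274).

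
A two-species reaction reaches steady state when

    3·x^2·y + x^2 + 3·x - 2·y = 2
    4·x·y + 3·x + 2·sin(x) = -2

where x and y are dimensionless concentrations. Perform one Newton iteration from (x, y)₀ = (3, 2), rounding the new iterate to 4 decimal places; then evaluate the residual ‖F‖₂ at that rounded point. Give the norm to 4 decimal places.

16.8574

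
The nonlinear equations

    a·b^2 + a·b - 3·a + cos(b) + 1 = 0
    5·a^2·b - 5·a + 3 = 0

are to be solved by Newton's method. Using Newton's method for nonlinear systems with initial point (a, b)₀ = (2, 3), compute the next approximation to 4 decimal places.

(1.3571, 2.1180)

At (2, 3): F = (18.010008, 53.0000).
Jacobian J = [[b^2 + b - 3, 2·a·b + a - sin(b)], [10·a·b - 5, 5·a^2]].
At the point, J = [[9.0000, 13.858880], [55.0000, 20.0000]] (det J = -582.238400).
Solving J·Δ = −F gives Δ = (-0.6429, -0.8820).
Then the next iterate is (a, b)₁ = (1.3571, 2.1180).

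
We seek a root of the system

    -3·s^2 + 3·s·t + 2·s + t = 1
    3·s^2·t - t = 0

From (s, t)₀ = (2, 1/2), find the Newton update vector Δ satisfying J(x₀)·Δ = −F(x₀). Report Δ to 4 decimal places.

(-0.7306, -0.1015)

At (2, 1/2): F = (-5.5000, 5.5000).
Jacobian J = [[-6·s + 3·t + 2, 3·s + 1], [6·s·t, 3·s^2 - 1]].
At the point, J = [[-8.5000, 7.0000], [6.0000, 11.0000]] (det J = -135.5000).
Solving J·Δ = −F gives Δ = (-0.7306, -0.1015).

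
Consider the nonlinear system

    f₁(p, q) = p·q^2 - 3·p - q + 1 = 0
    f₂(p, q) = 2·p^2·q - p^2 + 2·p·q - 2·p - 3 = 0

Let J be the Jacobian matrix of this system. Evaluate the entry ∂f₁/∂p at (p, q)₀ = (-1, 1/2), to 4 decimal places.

∂f₁/∂p = q^2 - 3.
At (-1, 1/2) this is -2.7500.

-2.7500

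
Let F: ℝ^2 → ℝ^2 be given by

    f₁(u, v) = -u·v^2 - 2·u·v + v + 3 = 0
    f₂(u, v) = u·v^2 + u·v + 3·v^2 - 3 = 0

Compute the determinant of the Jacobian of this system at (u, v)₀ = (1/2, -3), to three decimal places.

43.500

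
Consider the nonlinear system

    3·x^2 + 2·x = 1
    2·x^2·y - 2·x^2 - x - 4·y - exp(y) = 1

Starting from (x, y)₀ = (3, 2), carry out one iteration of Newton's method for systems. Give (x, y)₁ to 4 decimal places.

(1.4000, 4.8724)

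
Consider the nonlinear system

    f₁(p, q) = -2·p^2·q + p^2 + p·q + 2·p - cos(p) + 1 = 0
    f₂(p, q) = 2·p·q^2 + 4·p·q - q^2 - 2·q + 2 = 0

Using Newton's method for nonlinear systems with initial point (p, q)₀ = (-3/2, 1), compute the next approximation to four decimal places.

At (-3/2, 1): F = (-5.820737, -10.0000).
Jacobian J = [[-4·p·q + 2·p + q + sin(p) + 2, -2·p^2 + p], [2·q^2 + 4·q, 4·p·q + 4·p - 2·q - 2]].
At the point, J = [[5.002505, -6.0000], [6.0000, -16.0000]] (det J = -44.040080).
Solving J·Δ = −F gives Δ = (0.7523, -0.3429).
Then the next iterate is (p, q)₁ = (-0.7477, 0.6571).

(-0.7477, 0.6571)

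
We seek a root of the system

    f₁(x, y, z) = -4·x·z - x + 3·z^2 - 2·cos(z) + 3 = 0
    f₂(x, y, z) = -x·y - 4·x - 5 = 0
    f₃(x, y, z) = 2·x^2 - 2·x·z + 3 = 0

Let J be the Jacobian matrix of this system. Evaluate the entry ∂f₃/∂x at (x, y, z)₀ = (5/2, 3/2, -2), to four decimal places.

∂f₃/∂x = 4·x - 2·z.
At (5/2, 3/2, -2) this is 14.0000.

14.0000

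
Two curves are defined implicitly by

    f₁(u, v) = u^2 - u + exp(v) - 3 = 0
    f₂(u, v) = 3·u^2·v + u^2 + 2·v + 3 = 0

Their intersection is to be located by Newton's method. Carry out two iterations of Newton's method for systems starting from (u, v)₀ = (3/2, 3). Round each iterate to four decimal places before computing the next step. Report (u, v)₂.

At (3/2, 3): F = (17.835537, 31.5000).
Jacobian J = [[2·u - 1, exp(v)], [6·u·v + 2·u, 3·u^2 + 2]].
At the point, J = [[2.0000, 20.085537], [30.0000, 8.7500]] (det J = -585.066108).
Solving J·Δ = −F gives Δ = (-0.8147, -0.8069).
Then the next iterate is (u, v)₁ = (0.6853, 2.1931).
Round to (0.6853, 2.1931) and repeat: F = (5.747291, 10.945713), J = [[0.3706, 8.962955], [10.388189, 3.408908]].
Δ = (-0.8548, -0.6059), so (u, v)₂ = (-0.1695, 1.5872).

(-0.1695, 1.5872)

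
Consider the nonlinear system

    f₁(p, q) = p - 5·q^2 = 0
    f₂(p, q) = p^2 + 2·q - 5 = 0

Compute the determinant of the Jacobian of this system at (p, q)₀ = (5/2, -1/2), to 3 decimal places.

-23.000

J = [[1, -10·q], [2·p, 2]].
At the point, J = [[1.000, 5.000], [5.000, 2.000]].
det J = -23.000.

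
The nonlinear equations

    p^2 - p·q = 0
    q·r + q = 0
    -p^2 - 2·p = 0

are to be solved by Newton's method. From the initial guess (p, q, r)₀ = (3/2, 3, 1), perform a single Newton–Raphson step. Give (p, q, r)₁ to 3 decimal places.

At (3/2, 3, 1): F = (-2.250, 6.000, -5.250).
Jacobian J = [[2·p - q, -p, 0], [0, r + 1, q], [-2·p - 2, 0, 0]].
At the point, J = [[0.000, -1.500, 0.000], [0.000, 2.000, 3.000], [-5.000, 0.000, 0.000]] (det J = 22.500).
Solving J·Δ = −F gives Δ = (-1.050, -1.500, -1.000).
Then the next iterate is (p, q, r)₁ = (0.450, 1.500, 0.000).

(0.450, 1.500, 0.000)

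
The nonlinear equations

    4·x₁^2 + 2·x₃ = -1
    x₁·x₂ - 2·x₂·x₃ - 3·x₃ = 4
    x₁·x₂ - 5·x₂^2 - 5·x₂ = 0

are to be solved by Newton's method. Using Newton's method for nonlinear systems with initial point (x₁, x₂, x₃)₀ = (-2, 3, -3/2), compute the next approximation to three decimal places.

At (-2, 3, -3/2): F = (14.000, 3.500, -66.000).
Jacobian J = [[8·x₁, 0, 2], [x₂, x₁ - 2·x₃, -2·x₂ - 3], [x₂, x₁ - 10·x₂ - 5, 0]].
At the point, J = [[-16.000, 0.000, 2.000], [3.000, 1.000, -9.000], [3.000, -37.000, 0.000]] (det J = 5100.000).
Solving J·Δ = −F gives Δ = (0.939, -1.708, 0.512).
Then the next iterate is (x₁, x₂, x₃)₁ = (-1.061, 1.292, -0.988).

(-1.061, 1.292, -0.988)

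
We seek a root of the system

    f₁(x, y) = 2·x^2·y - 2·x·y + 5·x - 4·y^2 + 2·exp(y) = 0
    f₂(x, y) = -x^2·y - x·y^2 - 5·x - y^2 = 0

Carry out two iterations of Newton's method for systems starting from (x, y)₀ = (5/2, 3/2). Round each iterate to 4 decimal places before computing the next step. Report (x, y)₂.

At (5/2, 3/2): F = (23.713378, -29.7500).
Jacobian J = [[4·x·y - 2·y + 5, 2·x^2 - 2·x - 8·y + 2·exp(y)], [-2·x·y - y^2 - 5, -x^2 - 2·x·y - 2·y]].
At the point, J = [[17.0000, 4.463378], [-14.7500, -16.7500]] (det J = -218.915172).
Solving J·Δ = −F gives Δ = (-1.2078, -0.7125).
Then the next iterate is (x, y)₁ = (1.2922, 0.7875).
Round to (1.2922, 0.7875) and repeat: F = (8.970854, -9.197475), J = [[7.495430, -1.149049], [-7.655371, -5.279996]].
Δ = (-1.1977, -0.0055), so (x, y)₂ = (0.0945, 0.7820).

(0.0945, 0.7820)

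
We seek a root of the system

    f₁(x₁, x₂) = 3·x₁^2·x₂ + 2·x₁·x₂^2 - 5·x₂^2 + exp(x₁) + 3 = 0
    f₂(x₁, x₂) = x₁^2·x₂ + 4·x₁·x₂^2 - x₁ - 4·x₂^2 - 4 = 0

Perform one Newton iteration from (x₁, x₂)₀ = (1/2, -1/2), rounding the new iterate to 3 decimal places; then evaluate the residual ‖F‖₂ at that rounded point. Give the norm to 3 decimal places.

At (1/2, -1/2): F = (3.27372, -5.125).
Jacobian J = [[6·x₁·x₂ + 2·x₂^2 + exp(x₁), 3·x₁^2 + 4·x₁·x₂ - 10·x₂], [2·x₁·x₂ + 4·x₂^2 - 1, x₁^2 + 8·x₁·x₂ - 8·x₂]].
At the point, J = [[0.64872, 4.750], [-0.500, 2.250]] (det J = 3.83462).
Solving J·Δ = −F gives Δ = (-8.269, 0.440).
Then the next iterate is (x₁, x₂)₁ = (-7.769, -0.060).
Re-evaluating at (-7.769, -0.060): F = (-7.93784, 0.02128), so ‖F‖₂ = 7.938.

7.938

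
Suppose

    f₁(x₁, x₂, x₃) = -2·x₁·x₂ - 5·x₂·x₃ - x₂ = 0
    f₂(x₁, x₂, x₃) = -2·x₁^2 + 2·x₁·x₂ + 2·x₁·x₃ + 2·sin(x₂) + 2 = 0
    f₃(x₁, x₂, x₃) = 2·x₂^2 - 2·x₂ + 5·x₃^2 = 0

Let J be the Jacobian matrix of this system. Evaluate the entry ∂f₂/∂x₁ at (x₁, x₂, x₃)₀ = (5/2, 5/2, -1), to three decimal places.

-7.000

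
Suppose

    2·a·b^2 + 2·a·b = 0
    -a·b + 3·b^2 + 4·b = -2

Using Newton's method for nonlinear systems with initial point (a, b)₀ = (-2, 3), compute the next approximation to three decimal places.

(-2.333, 1.000)

At (-2, 3): F = (-48.000, 47.000).
Jacobian J = [[2·b^2 + 2·b, 4·a·b + 2·a], [-b, -a + 6·b + 4]].
At the point, J = [[24.000, -28.000], [-3.000, 24.000]] (det J = 492.000).
Solving J·Δ = −F gives Δ = (-0.333, -2.000).
Then the next iterate is (a, b)₁ = (-2.333, 1.000).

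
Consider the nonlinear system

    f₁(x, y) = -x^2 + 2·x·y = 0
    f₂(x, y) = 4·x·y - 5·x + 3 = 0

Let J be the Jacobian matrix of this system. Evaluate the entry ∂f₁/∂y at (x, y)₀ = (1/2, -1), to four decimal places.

∂f₁/∂y = 2·x.
At (1/2, -1) this is 1.0000.

1.0000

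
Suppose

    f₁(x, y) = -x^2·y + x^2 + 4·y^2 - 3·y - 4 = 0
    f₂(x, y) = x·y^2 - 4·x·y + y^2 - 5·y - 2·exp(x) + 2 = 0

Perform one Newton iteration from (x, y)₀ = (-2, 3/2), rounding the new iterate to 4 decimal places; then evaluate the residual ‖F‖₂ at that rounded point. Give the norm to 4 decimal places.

0.7448

At (-2, 3/2): F = (-1.5000, 3.979329).
Jacobian J = [[-2·x·y + 2·x, -x^2 + 8·y - 3], [y^2 - 4·y - 2·exp(x), 2·x·y - 4·x + 2·y - 5]].
At the point, J = [[2.0000, 5.0000], [-4.020671, 0.0000]] (det J = 20.103353).
Solving J·Δ = −F gives Δ = (0.9897, -0.0959).
Then the next iterate is (x, y)₁ = (-1.0103, 1.4041).
Re-evaluating at (-1.0103, 1.4041): F = (-0.738780, -0.094777), so ‖F‖₂ = 0.7448.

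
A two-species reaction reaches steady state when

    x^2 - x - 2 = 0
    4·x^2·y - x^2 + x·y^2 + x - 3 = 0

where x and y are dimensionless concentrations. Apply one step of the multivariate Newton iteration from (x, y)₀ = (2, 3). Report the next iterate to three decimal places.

(2.000, 0.821)

At (2, 3): F = (0.000, 61.000).
Jacobian J = [[2·x - 1, 0], [8·x·y - 2·x + y^2 + 1, 4·x^2 + 2·x·y]].
At the point, J = [[3.000, 0.000], [54.000, 28.000]] (det J = 84.000).
Solving J·Δ = −F gives Δ = (0.000, -2.179).
Then the next iterate is (x, y)₁ = (2.000, 0.821).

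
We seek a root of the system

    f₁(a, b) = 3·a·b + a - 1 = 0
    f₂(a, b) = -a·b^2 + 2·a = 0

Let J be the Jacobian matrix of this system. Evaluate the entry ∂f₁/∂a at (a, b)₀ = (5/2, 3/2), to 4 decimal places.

5.5000

∂f₁/∂a = 3·b + 1.
At (5/2, 3/2) this is 5.5000.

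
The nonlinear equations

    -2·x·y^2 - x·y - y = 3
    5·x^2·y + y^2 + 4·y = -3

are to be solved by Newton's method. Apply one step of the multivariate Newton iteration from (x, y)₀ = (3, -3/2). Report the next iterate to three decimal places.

(2.040, -0.956)

At (3, -3/2): F = (-10.500, -68.250).
Jacobian J = [[-2·y^2 - y, -4·x·y - x - 1], [10·x·y, 5·x^2 + 2·y + 4]].
At the point, J = [[-3.000, 14.000], [-45.000, 46.000]] (det J = 492.000).
Solving J·Δ = −F gives Δ = (-0.960, 0.544).
Then the next iterate is (x, y)₁ = (2.040, -0.956).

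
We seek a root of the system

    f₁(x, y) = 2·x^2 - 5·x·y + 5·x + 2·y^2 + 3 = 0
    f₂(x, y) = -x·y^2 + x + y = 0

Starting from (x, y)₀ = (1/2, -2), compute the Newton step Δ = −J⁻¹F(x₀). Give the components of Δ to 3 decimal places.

(-1.038, 0.128)

At (1/2, -2): F = (19.000, -3.500).
Jacobian J = [[4·x - 5·y + 5, -5·x + 4·y], [-y^2 + 1, -2·x·y + 1]].
At the point, J = [[17.000, -10.500], [-3.000, 3.000]] (det J = 19.500).
Solving J·Δ = −F gives Δ = (-1.038, 0.128).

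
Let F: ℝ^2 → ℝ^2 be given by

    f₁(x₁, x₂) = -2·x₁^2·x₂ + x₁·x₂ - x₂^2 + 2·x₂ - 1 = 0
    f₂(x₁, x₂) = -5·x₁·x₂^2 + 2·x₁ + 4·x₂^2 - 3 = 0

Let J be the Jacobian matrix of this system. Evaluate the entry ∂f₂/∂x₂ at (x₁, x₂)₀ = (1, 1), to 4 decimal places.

-2.0000

∂f₂/∂x₂ = -10·x₁·x₂ + 8·x₂.
At (1, 1) this is -2.0000.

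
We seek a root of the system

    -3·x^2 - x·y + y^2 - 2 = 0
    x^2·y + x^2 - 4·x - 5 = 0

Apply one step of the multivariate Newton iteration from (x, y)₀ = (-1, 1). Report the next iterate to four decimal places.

At (-1, 1): F = (-3.0000, 1.0000).
Jacobian J = [[-6·x - y, -x + 2·y], [2·x·y + 2·x - 4, x^2]].
At the point, J = [[5.0000, 3.0000], [-8.0000, 1.0000]] (det J = 29.0000).
Solving J·Δ = −F gives Δ = (0.2069, 0.6552).
Then the next iterate is (x, y)₁ = (-0.7931, 1.6552).

(-0.7931, 1.6552)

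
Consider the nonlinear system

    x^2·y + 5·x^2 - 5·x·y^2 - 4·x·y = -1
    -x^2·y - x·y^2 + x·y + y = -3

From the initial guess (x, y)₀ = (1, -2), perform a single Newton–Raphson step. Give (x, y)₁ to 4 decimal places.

At (1, -2): F = (-8.0000, -3.0000).
Jacobian J = [[2·x·y + 10·x - 5·y^2 - 4·y, x^2 - 10·x·y - 4·x], [-2·x·y - y^2 + y, -x^2 - 2·x·y + x + 1]].
At the point, J = [[-6.0000, 17.0000], [-2.0000, 5.0000]] (det J = 4.0000).
Solving J·Δ = −F gives Δ = (-2.7500, -0.5000).
Then the next iterate is (x, y)₁ = (-1.7500, -2.5000).

(-1.7500, -2.5000)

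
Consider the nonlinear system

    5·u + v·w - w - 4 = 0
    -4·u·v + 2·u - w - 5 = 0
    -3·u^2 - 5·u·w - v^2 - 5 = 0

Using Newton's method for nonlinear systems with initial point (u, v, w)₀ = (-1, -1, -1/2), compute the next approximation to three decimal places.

(0.489, -0.697, -0.853)

At (-1, -1, -1/2): F = (-8.000, -10.500, -11.500).
Jacobian J = [[5, w, v - 1], [-4·v + 2, -4·u, -1], [-6·u - 5·w, -2·v, -5·u]].
At the point, J = [[5.000, -0.500, -2.000], [6.000, 4.000, -1.000], [8.500, 2.000, 5.000]] (det J = 173.250).
Solving J·Δ = −F gives Δ = (1.489, 0.303, -0.353).
Then the next iterate is (u, v, w)₁ = (0.489, -0.697, -0.853).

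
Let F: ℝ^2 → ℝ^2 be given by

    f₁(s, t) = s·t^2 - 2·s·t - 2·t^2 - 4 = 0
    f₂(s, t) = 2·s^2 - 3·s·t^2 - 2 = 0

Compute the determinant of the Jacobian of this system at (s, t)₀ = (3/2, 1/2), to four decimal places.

21.7500

J = [[t^2 - 2·t, 2·s·t - 2·s - 4·t], [4·s - 3·t^2, -6·s·t]].
At the point, J = [[-0.7500, -3.5000], [5.2500, -4.5000]].
det J = 21.7500.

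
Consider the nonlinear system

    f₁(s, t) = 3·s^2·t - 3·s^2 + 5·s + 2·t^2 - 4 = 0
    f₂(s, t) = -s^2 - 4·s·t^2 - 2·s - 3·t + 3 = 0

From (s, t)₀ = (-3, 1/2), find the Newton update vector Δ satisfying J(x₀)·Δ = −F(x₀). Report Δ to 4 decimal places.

(8.5000, -3.0000)

At (-3, 1/2): F = (-32.0000, 1.5000).
Jacobian J = [[6·s·t - 6·s + 5, 3·s^2 + 4·t], [-2·s - 4·t^2 - 2, -8·s·t - 3]].
At the point, J = [[14.0000, 29.0000], [3.0000, 9.0000]] (det J = 39.0000).
Solving J·Δ = −F gives Δ = (8.5000, -3.0000).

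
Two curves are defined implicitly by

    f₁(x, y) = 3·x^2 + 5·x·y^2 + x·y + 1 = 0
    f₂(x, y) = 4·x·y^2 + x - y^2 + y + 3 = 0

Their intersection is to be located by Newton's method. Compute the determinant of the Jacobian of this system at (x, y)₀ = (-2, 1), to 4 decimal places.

212.0000

J = [[6·x + 5·y^2 + y, 10·x·y + x], [4·y^2 + 1, 8·x·y - 2·y + 1]].
At the point, J = [[-6.0000, -22.0000], [5.0000, -17.0000]].
det J = 212.0000.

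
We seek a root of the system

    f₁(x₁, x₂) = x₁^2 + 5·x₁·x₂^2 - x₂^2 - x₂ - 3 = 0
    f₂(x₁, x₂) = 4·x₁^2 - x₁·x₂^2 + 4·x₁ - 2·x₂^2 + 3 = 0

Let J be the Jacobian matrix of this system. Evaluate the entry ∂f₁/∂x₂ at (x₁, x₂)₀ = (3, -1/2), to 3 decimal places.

-15.000

∂f₁/∂x₂ = 10·x₁·x₂ - 2·x₂ - 1.
At (3, -1/2) this is -15.000.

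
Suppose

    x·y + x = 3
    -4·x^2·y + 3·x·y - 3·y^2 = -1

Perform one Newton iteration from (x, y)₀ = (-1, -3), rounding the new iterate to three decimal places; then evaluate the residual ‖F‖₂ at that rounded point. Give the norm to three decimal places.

1.980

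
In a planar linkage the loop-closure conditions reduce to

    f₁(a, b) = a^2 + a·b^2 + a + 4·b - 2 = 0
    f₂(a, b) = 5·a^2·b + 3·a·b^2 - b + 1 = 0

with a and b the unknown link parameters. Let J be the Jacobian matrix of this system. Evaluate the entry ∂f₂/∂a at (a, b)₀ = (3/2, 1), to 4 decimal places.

18.0000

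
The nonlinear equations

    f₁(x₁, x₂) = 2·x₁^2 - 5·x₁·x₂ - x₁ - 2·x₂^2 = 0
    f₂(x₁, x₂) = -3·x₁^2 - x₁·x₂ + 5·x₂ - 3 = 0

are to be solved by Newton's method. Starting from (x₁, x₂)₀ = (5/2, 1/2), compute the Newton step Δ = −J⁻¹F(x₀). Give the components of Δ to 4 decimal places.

At (5/2, 1/2): F = (3.2500, -20.5000).
Jacobian J = [[4·x₁ - 5·x₂ - 1, -5·x₁ - 4·x₂], [-6·x₁ - x₂, -x₁ + 5]].
At the point, J = [[6.5000, -14.5000], [-15.5000, 2.5000]] (det J = -208.5000).
Solving J·Δ = −F gives Δ = (-1.3867, -0.3975).

(-1.3867, -0.3975)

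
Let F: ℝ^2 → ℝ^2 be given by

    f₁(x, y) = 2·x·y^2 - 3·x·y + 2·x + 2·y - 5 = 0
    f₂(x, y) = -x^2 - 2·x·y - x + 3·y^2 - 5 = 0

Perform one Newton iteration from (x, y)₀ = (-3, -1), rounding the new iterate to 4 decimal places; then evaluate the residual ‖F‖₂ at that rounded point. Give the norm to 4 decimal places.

At (-3, -1): F = (-28.0000, -14.0000).
Jacobian J = [[2·y^2 - 3·y + 2, 4·x·y - 3·x + 2], [-2·x - 2·y - 1, -2·x + 6·y]].
At the point, J = [[7.0000, 23.0000], [7.0000, 0.0000]] (det J = -161.0000).
Solving J·Δ = −F gives Δ = (2.0000, 0.6087).
Then the next iterate is (x, y)₁ = (-1.0000, -0.3913).
Re-evaluating at (-1.0000, -0.3913): F = (-9.262731, -5.323253), so ‖F‖₂ = 10.6834.

10.6834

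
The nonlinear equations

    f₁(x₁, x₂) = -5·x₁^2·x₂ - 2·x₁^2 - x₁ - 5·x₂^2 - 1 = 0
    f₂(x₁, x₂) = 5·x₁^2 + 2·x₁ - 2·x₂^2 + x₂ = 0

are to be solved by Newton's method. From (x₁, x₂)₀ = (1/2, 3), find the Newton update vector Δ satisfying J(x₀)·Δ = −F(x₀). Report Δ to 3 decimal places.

(-0.383, -1.403)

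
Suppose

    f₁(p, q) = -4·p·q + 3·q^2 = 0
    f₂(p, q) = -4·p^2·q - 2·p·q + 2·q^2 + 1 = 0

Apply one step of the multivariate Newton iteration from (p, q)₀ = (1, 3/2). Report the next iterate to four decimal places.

At (1, 3/2): F = (0.7500, -3.5000).
Jacobian J = [[-4·q, -4·p + 6·q], [-8·p·q - 2·q, -4·p^2 - 2·p + 4·q]].
At the point, J = [[-6.0000, 5.0000], [-15.0000, 0.0000]] (det J = 75.0000).
Solving J·Δ = −F gives Δ = (-0.2333, -0.4300).
Then the next iterate is (p, q)₁ = (0.7667, 1.0700).

(0.7667, 1.0700)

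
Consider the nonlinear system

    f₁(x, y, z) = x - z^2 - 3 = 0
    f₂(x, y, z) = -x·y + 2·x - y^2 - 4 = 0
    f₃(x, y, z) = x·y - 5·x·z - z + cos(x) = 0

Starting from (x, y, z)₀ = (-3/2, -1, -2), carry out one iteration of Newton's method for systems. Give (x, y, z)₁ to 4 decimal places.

(-1.3252, 1.5645, 0.0813)

At (-3/2, -1, -2): F = (-8.5000, -9.5000, -11.429263).
Jacobian J = [[1, 0, -2·z], [-y + 2, -x - 2·y, 0], [y - 5·z - sin(x), x, -5·x - 1]].
At the point, J = [[1.0000, 0.0000, 4.0000], [3.0000, 3.5000, 0.0000], [9.997495, -1.5000, 6.5000]] (det J = -135.214930).
Solving J·Δ = −F gives Δ = (0.1748, 2.5645, 2.0813).
Then the next iterate is (x, y, z)₁ = (-1.3252, 1.5645, 0.0813).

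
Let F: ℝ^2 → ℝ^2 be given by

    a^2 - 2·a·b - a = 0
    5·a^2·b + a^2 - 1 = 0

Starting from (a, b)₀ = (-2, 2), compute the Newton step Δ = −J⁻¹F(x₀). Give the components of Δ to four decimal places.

At (-2, 2): F = (14.0000, 43.0000).
Jacobian J = [[2·a - 2·b - 1, -2·a], [10·a·b + 2·a, 5·a^2]].
At the point, J = [[-9.0000, 4.0000], [-44.0000, 20.0000]] (det J = -4.0000).
Solving J·Δ = −F gives Δ = (27.0000, 57.2500).

(27.0000, 57.2500)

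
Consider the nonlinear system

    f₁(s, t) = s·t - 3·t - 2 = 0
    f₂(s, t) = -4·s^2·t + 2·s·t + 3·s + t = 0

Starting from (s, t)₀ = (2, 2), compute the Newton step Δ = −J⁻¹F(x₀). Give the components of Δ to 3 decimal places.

At (2, 2): F = (-4.000, -16.000).
Jacobian J = [[t, s - 3], [-8·s·t + 2·t + 3, -4·s^2 + 2·s + 1]].
At the point, J = [[2.000, -1.000], [-25.000, -11.000]] (det J = -47.000).
Solving J·Δ = −F gives Δ = (0.596, -2.809).

(0.596, -2.809)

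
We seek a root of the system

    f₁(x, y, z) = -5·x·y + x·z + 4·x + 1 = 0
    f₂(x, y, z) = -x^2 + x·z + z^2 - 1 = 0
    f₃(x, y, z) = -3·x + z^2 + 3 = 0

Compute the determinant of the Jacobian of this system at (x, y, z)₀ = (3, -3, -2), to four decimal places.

435.0000

J = [[-5·y + z + 4, -5·x, x], [-2·x + z, 0, x + 2·z], [-3, 0, 2·z]].
At the point, J = [[17.0000, -15.0000, 3.0000], [-8.0000, 0.0000, -1.0000], [-3.0000, 0.0000, -4.0000]].
det J = 435.0000.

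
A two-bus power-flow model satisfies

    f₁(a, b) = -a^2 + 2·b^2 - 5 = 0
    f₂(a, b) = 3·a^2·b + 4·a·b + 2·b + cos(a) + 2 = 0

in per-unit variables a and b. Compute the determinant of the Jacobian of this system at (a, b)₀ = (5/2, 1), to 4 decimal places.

-227.3561

J = [[-2·a, 4·b], [6·a·b + 4·b - sin(a), 3·a^2 + 4·a + 2]].
At the point, J = [[-5.0000, 4.0000], [18.401528, 30.7500]].
det J = -227.3561.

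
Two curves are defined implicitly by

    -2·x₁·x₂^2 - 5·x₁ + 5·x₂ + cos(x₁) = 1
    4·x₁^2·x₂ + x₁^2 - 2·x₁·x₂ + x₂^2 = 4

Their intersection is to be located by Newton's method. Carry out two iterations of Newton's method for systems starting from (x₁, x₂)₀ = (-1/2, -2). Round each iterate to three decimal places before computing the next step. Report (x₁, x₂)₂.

At (-1/2, -2): F = (-3.62242, -3.750).
Jacobian J = [[-2·x₂^2 - sin(x₁) - 5, -4·x₁·x₂ + 5], [8·x₁·x₂ + 2·x₁ - 2·x₂, 4·x₁^2 - 2·x₁ + 2·x₂]].
At the point, J = [[-12.52057, 1.000], [11.000, -2.000]] (det J = 14.04115).
Solving J·Δ = −F gives Δ = (-0.783, -6.182).
Then the next iterate is (x₁, x₂)₁ = (-1.283, -8.182).
Round to (-1.283, -8.182) and repeat: F = (136.57003, -10.27700), J = [[-137.93138, -36.99002], [97.77805, -7.21364]].
Δ = (0.296, 2.588), so (x₁, x₂)₂ = (-0.987, -5.594).

(-0.987, -5.594)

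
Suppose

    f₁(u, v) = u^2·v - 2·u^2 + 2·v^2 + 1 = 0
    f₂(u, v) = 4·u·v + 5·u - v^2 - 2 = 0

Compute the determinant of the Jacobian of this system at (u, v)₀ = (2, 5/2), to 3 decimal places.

-204.000

J = [[2·u·v - 4·u, u^2 + 4·v], [4·v + 5, 4·u - 2·v]].
At the point, J = [[2.000, 14.000], [15.000, 3.000]].
det J = -204.000.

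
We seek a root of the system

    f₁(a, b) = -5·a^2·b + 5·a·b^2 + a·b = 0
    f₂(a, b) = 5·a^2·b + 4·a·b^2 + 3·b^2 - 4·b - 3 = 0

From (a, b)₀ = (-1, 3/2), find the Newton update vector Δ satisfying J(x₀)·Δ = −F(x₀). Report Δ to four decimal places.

At (-1, 3/2): F = (-20.2500, -3.7500).
Jacobian J = [[-10·a·b + 5·b^2 + b, -5·a^2 + 10·a·b + a], [10·a·b + 4·b^2, 5·a^2 + 8·a·b + 6·b - 4]].
At the point, J = [[27.7500, -21.0000], [-6.0000, -2.0000]] (det J = -181.5000).
Solving J·Δ = −F gives Δ = (-0.2107, -1.2428).

(-0.2107, -1.2428)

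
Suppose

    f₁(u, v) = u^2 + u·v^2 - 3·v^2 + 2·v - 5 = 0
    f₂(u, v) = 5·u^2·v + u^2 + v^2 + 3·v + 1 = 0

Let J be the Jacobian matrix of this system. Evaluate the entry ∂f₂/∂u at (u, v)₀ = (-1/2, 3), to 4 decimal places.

-16.0000

∂f₂/∂u = 10·u·v + 2·u.
At (-1/2, 3) this is -16.0000.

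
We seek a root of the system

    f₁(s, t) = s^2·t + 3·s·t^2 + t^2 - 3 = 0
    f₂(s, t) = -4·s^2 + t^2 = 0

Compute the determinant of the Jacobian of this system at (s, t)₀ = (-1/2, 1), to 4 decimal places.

7.0000

J = [[2·s·t + 3·t^2, s^2 + 6·s·t + 2·t], [-8·s, 2·t]].
At the point, J = [[2.0000, -0.7500], [4.0000, 2.0000]].
det J = 7.0000.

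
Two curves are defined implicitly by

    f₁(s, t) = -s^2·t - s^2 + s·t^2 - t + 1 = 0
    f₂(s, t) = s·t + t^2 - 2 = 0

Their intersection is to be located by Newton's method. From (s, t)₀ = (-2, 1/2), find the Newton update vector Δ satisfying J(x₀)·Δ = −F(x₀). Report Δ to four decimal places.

(-4.8182, -5.1591)

At (-2, 1/2): F = (-6.0000, -2.7500).
Jacobian J = [[-2·s·t - 2·s + t^2, -s^2 + 2·s·t - 1], [t, s + 2·t]].
At the point, J = [[6.2500, -7.0000], [0.5000, -1.0000]] (det J = -2.7500).
Solving J·Δ = −F gives Δ = (-4.8182, -5.1591).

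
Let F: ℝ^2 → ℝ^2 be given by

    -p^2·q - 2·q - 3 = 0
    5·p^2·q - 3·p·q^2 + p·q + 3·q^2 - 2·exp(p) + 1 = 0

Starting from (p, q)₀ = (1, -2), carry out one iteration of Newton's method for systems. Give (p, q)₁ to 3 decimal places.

At (1, -2): F = (3.000, -16.43656).
Jacobian J = [[-2·p·q, -p^2 - 2], [10·p·q - 3·q^2 + q - 2·exp(p), 5·p^2 - 6·p·q + p + 6·q]].
At the point, J = [[4.000, -3.000], [-39.43656, 6.000]] (det J = -94.30969).
Solving J·Δ = −F gives Δ = (-0.332, 0.557).
Then the next iterate is (p, q)₁ = (0.668, -1.443).

(0.668, -1.443)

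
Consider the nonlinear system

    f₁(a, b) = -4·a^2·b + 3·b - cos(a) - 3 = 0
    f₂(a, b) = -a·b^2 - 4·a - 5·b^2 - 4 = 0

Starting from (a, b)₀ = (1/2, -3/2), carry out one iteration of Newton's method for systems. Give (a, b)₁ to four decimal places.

(1.1426, -0.1430)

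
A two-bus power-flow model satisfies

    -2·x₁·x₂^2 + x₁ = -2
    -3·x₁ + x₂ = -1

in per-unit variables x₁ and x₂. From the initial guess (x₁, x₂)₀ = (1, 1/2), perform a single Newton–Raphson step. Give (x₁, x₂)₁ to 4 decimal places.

(0.9091, 1.7273)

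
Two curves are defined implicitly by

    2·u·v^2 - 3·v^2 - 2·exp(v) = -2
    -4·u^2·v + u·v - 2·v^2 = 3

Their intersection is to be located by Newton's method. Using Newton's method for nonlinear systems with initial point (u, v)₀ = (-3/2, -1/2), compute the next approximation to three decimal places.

At (-3/2, -1/2): F = (-0.71306, 1.750).
Jacobian J = [[2·v^2, 4·u·v - 6·v - 2·exp(v)], [-8·u·v + v, -4·u^2 + u - 4·v]].
At the point, J = [[0.500, 4.78694], [-6.500, -8.500]] (det J = 26.86510).
Solving J·Δ = −F gives Δ = (0.086, 0.140).
Then the next iterate is (u, v)₁ = (-1.414, -0.360).

(-1.414, -0.360)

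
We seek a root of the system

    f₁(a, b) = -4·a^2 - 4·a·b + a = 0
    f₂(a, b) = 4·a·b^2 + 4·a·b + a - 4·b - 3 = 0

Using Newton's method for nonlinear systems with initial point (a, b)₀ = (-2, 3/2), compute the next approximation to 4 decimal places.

(-0.9618, 0.8225)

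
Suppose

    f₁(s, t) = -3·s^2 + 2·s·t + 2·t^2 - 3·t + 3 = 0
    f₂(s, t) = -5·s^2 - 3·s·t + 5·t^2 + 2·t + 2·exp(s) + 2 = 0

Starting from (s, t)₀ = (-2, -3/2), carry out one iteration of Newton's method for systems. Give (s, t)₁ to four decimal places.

At (-2, -3/2): F = (6.0000, -18.479329).
Jacobian J = [[-6·s + 2·t, 2·s + 4·t - 3], [-10·s - 3·t + 2·exp(s), -3·s + 10·t + 2]].
At the point, J = [[9.0000, -13.0000], [24.770671, -7.0000]] (det J = 259.018717).
Solving J·Δ = −F gives Δ = (1.0896, 1.2159).
Then the next iterate is (s, t)₁ = (-0.9104, -0.2841).

(-0.9104, -0.2841)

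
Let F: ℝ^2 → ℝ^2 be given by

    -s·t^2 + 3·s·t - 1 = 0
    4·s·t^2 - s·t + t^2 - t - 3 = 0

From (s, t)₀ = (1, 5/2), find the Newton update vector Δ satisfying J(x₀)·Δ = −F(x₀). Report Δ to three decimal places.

(-0.708, -0.318)

At (1, 5/2): F = (0.250, 23.250).
Jacobian J = [[-t^2 + 3·t, -2·s·t + 3·s], [4·t^2 - t, 8·s·t - s + 2·t - 1]].
At the point, J = [[1.250, -2.000], [22.500, 23.000]] (det J = 73.750).
Solving J·Δ = −F gives Δ = (-0.708, -0.318).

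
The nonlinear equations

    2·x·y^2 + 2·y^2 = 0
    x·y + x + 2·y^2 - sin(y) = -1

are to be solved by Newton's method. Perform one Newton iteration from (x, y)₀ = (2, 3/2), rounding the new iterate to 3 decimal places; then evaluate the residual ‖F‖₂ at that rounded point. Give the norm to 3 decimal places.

47.281

At (2, 3/2): F = (13.500, 9.50251).
Jacobian J = [[2·y^2, 4·x·y + 4·y], [y + 1, x + 4·y - cos(y)]].
At the point, J = [[4.500, 18.000], [2.500, 7.92926]] (det J = -9.31832).
Solving J·Δ = −F gives Δ = (-6.868, 0.967).
Then the next iterate is (x, y)₁ = (-4.868, 2.467).
Re-evaluating at (-4.868, 2.467): F = (-47.08198, -4.32976), so ‖F‖₂ = 47.281.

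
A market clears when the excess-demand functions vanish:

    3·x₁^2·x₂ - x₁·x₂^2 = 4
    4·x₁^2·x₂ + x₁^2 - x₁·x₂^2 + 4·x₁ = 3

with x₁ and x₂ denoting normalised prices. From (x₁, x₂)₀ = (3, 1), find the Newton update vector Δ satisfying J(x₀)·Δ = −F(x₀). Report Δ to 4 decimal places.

(-2.5738, 1.1311)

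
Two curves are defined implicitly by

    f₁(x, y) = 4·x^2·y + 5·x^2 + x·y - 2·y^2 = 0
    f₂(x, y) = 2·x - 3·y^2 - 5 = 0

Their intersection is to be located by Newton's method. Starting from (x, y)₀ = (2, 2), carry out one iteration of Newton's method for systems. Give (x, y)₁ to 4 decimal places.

(1.3323, 0.8054)

At (2, 2): F = (48.0000, -13.0000).
Jacobian J = [[8·x·y + 10·x + y, 4·x^2 + x - 4·y], [2, -6·y]].
At the point, J = [[54.0000, 10.0000], [2.0000, -12.0000]] (det J = -668.0000).
Solving J·Δ = −F gives Δ = (-0.6677, -1.1946).
Then the next iterate is (x, y)₁ = (1.3323, 0.8054).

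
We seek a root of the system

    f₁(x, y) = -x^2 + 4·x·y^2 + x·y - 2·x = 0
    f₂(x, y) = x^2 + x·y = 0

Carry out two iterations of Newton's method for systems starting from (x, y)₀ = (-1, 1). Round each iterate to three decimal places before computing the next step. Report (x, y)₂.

(-0.564, 0.564)

At (-1, 1): F = (-4.000, 0.000).
Jacobian J = [[-2·x + 4·y^2 + y - 2, 8·x·y + x], [2·x + y, x]].
At the point, J = [[5.000, -9.000], [-1.000, -1.000]] (det J = -14.000).
Solving J·Δ = −F gives Δ = (0.286, -0.286).
Then the next iterate is (x, y)₁ = (-0.714, 0.714).
Round to (-0.714, 0.714) and repeat: F = (-1.04757, 0.000), J = [[2.18118, -4.79237], [-0.714, -0.714]].
Δ = (0.150, -0.150), so (x, y)₂ = (-0.564, 0.564).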